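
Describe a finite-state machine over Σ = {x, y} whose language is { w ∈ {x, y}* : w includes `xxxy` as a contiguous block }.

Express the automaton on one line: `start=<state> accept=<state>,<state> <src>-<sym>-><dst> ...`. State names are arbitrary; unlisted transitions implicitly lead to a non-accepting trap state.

start=q0 accept=q4 q0-x->q1 q0-y->q0 q1-x->q2 q1-y->q0 q2-x->q3 q2-y->q0 q3-x->q3 q3-y->q4 q4-x->q4 q4-y->q4

Track how much of `xxxy` has been matched so far: state q0 is no progress, q4 is the absorbing accept state reached once `xxxy` has occurred. Intermediate states record partial matches; on a mismatch, fall back to the longest reusable overlap.
A 5-state machine:
        x   y  
>  q0   q1  q0 
   q1   q2  q0 
   q2   q3  q0 
   q3   q3  q4 
 * q4   q4  q4 
(> = start, * = accepting)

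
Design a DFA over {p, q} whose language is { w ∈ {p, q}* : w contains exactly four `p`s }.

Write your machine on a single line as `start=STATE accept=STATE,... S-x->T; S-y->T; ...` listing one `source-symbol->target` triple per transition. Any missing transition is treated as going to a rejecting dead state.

start=S0; accept=S4; S0-p->S1; S0-q->S0; S1-p->S2; S1-q->S1; S2-p->S3; S2-q->S2; S3-p->S4; S3-q->S3; S4-p->S5; S4-q->S4; S5-p->S5; S5-q->S5

Only the number of `p`s matters, and only up to 5. Make a chain S0 → S1 → S2 → S3 → S4 → S5 advanced by each `p` (with S5 absorbing); every other symbol self-loops. The accepting set is {S4}.
A 6-state machine:
        p   q  
>  S0   S1  S0 
   S1   S2  S1 
   S2   S3  S2 
   S3   S4  S3 
 * S4   S5  S4 
   S5   S5  S5 
(> = start, * = accepting)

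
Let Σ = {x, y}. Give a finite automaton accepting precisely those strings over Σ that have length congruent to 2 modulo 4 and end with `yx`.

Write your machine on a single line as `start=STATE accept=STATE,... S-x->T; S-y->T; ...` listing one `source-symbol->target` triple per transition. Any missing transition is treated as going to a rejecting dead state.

Handle the two conditions separately and then intersect. One (4 states) tracks the input length modulo 4; the other (3 states) tracks how much of the suffix `yx` has currently been matched. Each combined state is a pair, one component from each; accept when both components accept.
With 12 states:
          x    y  
>  S0     S1   S2 
   S1     S3   S4 
   S2     S5   S4 
   S3     S6   S7 
   S4     S8   S7 
 * S5     S6   S7 
   S6     S0   S9 
   S7    S10   S9 
   S8     S0   S9 
   S9    S11   S2 
   S10    S1   S2 
   S11    S3   S4 
(> = start, * = accepting)

start=S0; accept=S5; S0-x->S1; S0-y->S2; S1-x->S3; S1-y->S4; S2-x->S5; S2-y->S4; S3-x->S6; S3-y->S7; S4-x->S8; S4-y->S7; S5-x->S6; S5-y->S7; S6-x->S0; S6-y->S9; S7-x->S10; S7-y->S9; S8-x->S0; S8-y->S9; S9-x->S11; S9-y->S2; S10-x->S1; S10-y->S2; S11-x->S3; S11-y->S4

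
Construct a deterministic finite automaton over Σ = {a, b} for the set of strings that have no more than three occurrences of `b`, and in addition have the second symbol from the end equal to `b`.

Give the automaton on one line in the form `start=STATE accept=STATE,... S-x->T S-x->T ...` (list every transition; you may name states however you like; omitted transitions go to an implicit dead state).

Handle the two conditions separately and then intersect. One (5 states) tracks the count of `b`s, saturating at 4; the other (7 states) tracks the last 2 symbols read. Each combined state is a pair, one component from each; accept when both components accept. Minimizing collapses redundant product states.
With 12 states:
          a    b  
>  S0     S0   S1 
   S1     S2   S3 
 * S2     S4   S5 
 * S3     S6   S7 
   S4     S4   S5 
   S5     S6   S7 
 * S6     S8   S9 
 * S7    S10  S11 
   S8     S8   S9 
   S9    S10  S11 
 * S10   S11  S11 
   S11   S11  S11 
(> = start, * = accepting)

start=S0 accept=S2,S3,S6,S7,S10 S0-a->S0 S0-b->S1 S1-a->S2 S1-b->S3 S2-a->S4 S2-b->S5 S3-a->S6 S3-b->S7 S4-a->S4 S4-b->S5 S5-a->S6 S5-b->S7 S6-a->S8 S6-b->S9 S7-a->S10 S7-b->S11 S8-a->S8 S8-b->S9 S9-a->S10 S9-b->S11 S10-a->S11 S10-b->S11 S11-a->S11 S11-b->S11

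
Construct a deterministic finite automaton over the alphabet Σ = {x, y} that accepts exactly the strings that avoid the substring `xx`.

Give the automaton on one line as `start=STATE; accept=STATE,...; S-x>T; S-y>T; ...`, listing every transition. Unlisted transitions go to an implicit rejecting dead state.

Track partial matches of the forbidden pattern `xx`. State q2 is a dead state reached once `xx` has occurred; every other state accepts. q0 means no part of `xx` is currently matched.
With 3 states:
        x   y  
>* q0   q1  q0 
 * q1   q2  q0 
   q2   q2  q2 
(> = start, * = accepting)

start=q0; accept=q0,q1; q0-x>q1; q0-y>q0; q1-x>q2; q1-y>q0; q2-x>q2; q2-y>q2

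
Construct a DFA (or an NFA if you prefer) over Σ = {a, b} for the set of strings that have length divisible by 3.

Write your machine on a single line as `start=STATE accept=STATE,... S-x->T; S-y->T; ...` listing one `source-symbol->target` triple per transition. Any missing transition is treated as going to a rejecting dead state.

Count input length modulo 3: every symbol advances one step around the cycle s0 → s1 → s2 → s0. Accept at s0.
        a   b  
>* s0   s1  s1 
   s1   s2  s2 
   s2   s0  s0 
(> = start, * = accepting)

start=s0; accept=s0; s0-a->s1; s0-b->s1; s1-a->s2; s1-b->s2; s2-a->s0; s2-b->s0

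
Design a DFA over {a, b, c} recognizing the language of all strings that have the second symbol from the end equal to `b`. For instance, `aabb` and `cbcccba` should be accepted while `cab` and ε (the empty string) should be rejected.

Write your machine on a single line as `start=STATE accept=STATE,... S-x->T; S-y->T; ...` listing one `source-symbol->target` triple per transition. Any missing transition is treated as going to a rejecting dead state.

start=s0; accept=s7,s8,s9; s0-a->s1; s0-b->s2; s0-c->s3; s1-a->s4; s1-b->s5; s1-c->s6; s2-a->s7; s2-b->s8; s2-c->s9; s3-a->s10; s3-b->s11; s3-c->s12; s4-a->s4; s4-b->s5; s4-c->s6; s5-a->s7; s5-b->s8; s5-c->s9; s6-a->s10; s6-b->s11; s6-c->s12; s7-a->s4; s7-b->s5; s7-c->s6; s8-a->s7; s8-b->s8; s8-c->s9; s9-a->s10; s9-b->s11; s9-c->s12; s10-a->s4; s10-b->s5; s10-c->s6; s11-a->s7; s11-b->s8; s11-c->s9; s12-a->s10; s12-b->s11; s12-c->s12

A DFA must remember the last 2 symbols (since which symbol is second-to-last isn't known until the input ends). Use one state per possible window of the last ≤2 symbols; accept from those whose window starts with `b`.
          a    b    c  
>  s0     s1   s2   s3 
   s1     s4   s5   s6 
   s2     s7   s8   s9 
   s3    s10  s11  s12 
   s4     s4   s5   s6 
   s5     s7   s8   s9 
   s6    s10  s11  s12 
 * s7     s4   s5   s6 
 * s8     s7   s8   s9 
 * s9    s10  s11  s12 
   s10    s4   s5   s6 
   s11    s7   s8   s9 
   s12   s10  s11  s12 
(> = start, * = accepting)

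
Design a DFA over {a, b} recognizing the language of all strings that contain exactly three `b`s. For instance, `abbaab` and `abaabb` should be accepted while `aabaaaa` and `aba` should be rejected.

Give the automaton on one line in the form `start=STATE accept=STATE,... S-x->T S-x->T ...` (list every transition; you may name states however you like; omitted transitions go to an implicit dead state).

Count `b`s, saturating at 4: states s0 through s3 mean 0 through 3 `b`s seen; s4 means more than 3. Each `b` increments (capped at s4); other symbols loop. Accept from {s3}.
A 5-state machine:
        a   b  
>  s0   s0  s1 
   s1   s1  s2 
   s2   s2  s3 
 * s3   s3  s4 
   s4   s4  s4 
(> = start, * = accepting)

start=s0 accept=s3 s0-a->s0 s0-b->s1 s1-a->s1 s1-b->s2 s2-a->s2 s2-b->s3 s3-a->s3 s3-b->s4 s4-a->s4 s4-b->s4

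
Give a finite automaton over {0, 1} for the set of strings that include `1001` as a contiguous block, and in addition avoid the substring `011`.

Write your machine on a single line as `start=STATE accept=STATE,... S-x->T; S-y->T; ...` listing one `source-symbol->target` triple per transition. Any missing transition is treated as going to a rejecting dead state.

start=s0; accept=s7,s8; s0-0->s1; s0-1->s2; s1-0->s1; s1-1->s3; s2-0->s4; s2-1->s2; s3-0->s4; s3-1->s5; s4-0->s6; s4-1->s3; s5-0->s5; s5-1->s5; s6-0->s1; s6-1->s7; s7-0->s8; s7-1->s5; s8-0->s8; s8-1->s7

Run two small machines in parallel and take their product. The first has 5 states tracking whether and how much of `1001` has been seen; the second has 4 states tracking partial matches of the forbidden pattern `011`. A product state is a pair (one from each), accepting exactly when both do. Equivalent product states are then merged.
9 states suffice.
        0   1  
>  s0   s1  s2 
   s1   s1  s3 
   s2   s4  s2 
   s3   s4  s5 
   s4   s6  s3 
   s5   s5  s5 
   s6   s1  s7 
 * s7   s8  s5 
 * s8   s8  s7 
(> = start, * = accepting)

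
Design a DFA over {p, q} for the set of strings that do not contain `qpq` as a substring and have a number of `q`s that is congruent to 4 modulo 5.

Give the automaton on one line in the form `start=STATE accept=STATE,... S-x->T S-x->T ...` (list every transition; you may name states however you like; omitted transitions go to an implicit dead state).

start=A accept=L,O,R A-p->A A-q->B B-p->C B-q->D C-p->E C-q->F D-p->G D-q->H E-p->E E-q->D F-p->F F-q->I G-p->J G-q->I H-p->K H-q->L I-p->I I-q->M J-p->J J-q->H K-p->N K-q->M L-p->O L-q->P M-p->M M-q->Q N-p->N N-q->L O-p->R O-q->Q P-p->S P-q->B Q-p->Q Q-q->T R-p->R R-q->P S-p->A S-q->T T-p->T T-q->F

Build one automaton per condition and run them in lockstep. One (4 states) tracks partial matches of the forbidden pattern `qpq`; the other (5 states) tracks the count of `q`s modulo 5. Each combined state is a pair, one component from each; accept when both components accept.
With 20 states:
       p  q 
>  A   A  B 
   B   C  D 
   C   E  F 
   D   G  H 
   E   E  D 
   F   F  I 
   G   J  I 
   H   K  L 
   I   I  M 
   J   J  H 
   K   N  M 
 * L   O  P 
   M   M  Q 
   N   N  L 
 * O   R  Q 
   P   S  B 
   Q   Q  T 
 * R   R  P 
   S   A  T 
   T   T  F 
(> = start, * = accepting)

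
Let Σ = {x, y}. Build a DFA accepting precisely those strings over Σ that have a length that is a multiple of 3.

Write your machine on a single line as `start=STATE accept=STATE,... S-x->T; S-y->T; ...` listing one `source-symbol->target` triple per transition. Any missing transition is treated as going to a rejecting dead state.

start=A; accept=A; A-x->B; A-y->B; B-x->C; B-y->C; C-x->A; C-y->A

Only the length mod 3 matters, so use a 3-cycle: from any state, every input symbol moves to the next state, wrapping C back to A. Mark A accepting.
A 3-state machine:
       x  y 
>* A   B  B 
   B   C  C 
   C   A  A 
(> = start, * = accepting)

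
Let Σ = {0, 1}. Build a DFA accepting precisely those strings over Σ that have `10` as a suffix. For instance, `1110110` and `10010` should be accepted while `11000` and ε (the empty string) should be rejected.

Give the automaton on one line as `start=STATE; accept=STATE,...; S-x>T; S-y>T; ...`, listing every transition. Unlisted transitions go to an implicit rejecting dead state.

Let each state record the length of the longest suffix of the input read so far that is also a prefix of `10`. q1 means the last symbol is `1`; q2 means the last 2 symbols are `10`. Accept only at q2, where the string currently ends in `10`.
        0   1  
>  q0   q0  q1 
   q1   q2  q1 
 * q2   q0  q1 
(> = start, * = accepting)

start=q0; accept=q2; q0-0>q0; q0-1>q1; q1-0>q2; q1-1>q1; q2-0>q0; q2-1>q1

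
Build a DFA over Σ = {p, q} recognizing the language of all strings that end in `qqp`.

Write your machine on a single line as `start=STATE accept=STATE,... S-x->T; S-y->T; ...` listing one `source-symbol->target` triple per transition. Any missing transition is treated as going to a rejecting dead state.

start=S0; accept=S3; S0-p->S0; S0-q->S1; S1-p->S0; S1-q->S2; S2-p->S3; S2-q->S2; S3-p->S0; S3-q->S1

Let each state record the length of the longest suffix of the input read so far that is also a prefix of `qqp`. S1 means the last symbol is `q`; S2 means the last 2 symbols are `qq`; S3 means the last 3 symbols are `qqp`. Accept only at S3, where the string currently ends in `qqp`.
A 4-state machine:
        p   q  
>  S0   S0  S1 
   S1   S0  S2 
   S2   S3  S2 
 * S3   S0  S1 
(> = start, * = accepting)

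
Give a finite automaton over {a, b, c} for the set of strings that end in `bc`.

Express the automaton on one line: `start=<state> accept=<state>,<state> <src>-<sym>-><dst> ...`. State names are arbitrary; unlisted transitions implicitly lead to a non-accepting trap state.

Let each state record the length of the longest suffix of the input read so far that is also a prefix of `bc`. s1 means the last symbol is `b`; s2 means the last 2 symbols are `bc`. Accept only at s2, where the string currently ends in `bc`.
3 states suffice.
        a   b   c  
>  s0   s0  s1  s0 
   s1   s0  s1  s2 
 * s2   s0  s1  s0 
(> = start, * = accepting)

start=s0 accept=s2 s0-a->s0 s0-b->s1 s0-c->s0 s1-a->s0 s1-b->s1 s1-c->s2 s2-a->s0 s2-b->s1 s2-c->s0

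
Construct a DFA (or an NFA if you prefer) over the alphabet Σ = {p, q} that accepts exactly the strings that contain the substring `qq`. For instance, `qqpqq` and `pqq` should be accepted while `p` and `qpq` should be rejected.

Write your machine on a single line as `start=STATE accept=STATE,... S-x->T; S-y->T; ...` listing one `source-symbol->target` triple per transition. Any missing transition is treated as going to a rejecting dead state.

Track how much of `qq` has been matched so far: state s0 is no progress, s2 is the absorbing accept state reached once `qq` has occurred. Intermediate states record partial matches; on a mismatch, fall back to the longest reusable overlap.
3 states suffice.
        p   q  
>  s0   s0  s1 
   s1   s0  s2 
 * s2   s2  s2 
(> = start, * = accepting)

start=s0; accept=s2; s0-p->s0; s0-q->s1; s1-p->s0; s1-q->s2; s2-p->s2; s2-q->s2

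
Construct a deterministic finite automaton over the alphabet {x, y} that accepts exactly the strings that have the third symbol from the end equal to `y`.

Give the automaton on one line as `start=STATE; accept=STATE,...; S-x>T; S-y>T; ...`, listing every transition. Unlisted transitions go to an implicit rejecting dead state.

start=A; accept=L,M,N,O; A-x>B; A-y>C; B-x>D; B-y>E; C-x>F; C-y>G; D-x>H; D-y>I; E-x>J; E-y>K; F-x>L; F-y>M; G-x>N; G-y>O; H-x>H; H-y>I; I-x>J; I-y>K; J-x>L; J-y>M; K-x>N; K-y>O; L-x>H; L-y>I; M-x>J; M-y>K; N-x>L; N-y>M; O-x>N; O-y>O

Because acceptance depends on a position counted from the end, the machine has to buffer the most recent 3 symbols. Make each state the string of the last up-to-3 symbols read; on input `x` shift the window left and append `x`. Accept when the buffered window has length 3 and begins with `y`.
15 states suffice.
       x  y 
>  A   B  C 
   B   D  E 
   C   F  G 
   D   H  I 
   E   J  K 
   F   L  M 
   G   N  O 
   H   H  I 
   I   J  K 
   J   L  M 
   K   N  O 
 * L   H  I 
 * M   J  K 
 * N   L  M 
 * O   N  O 
(> = start, * = accepting)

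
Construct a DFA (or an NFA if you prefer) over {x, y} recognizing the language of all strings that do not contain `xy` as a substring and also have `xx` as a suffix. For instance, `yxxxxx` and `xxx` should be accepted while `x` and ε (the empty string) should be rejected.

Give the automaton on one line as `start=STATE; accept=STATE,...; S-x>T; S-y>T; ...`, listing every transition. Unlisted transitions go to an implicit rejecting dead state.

Handle the two conditions separately and then intersect. One (3 states) tracks partial matches of the forbidden pattern `xy`; the other (3 states) tracks how much of the suffix `xx` has currently been matched. Each combined state is a pair, one component from each; accept when both components accept.
        x   y  
>  q0   q1  q0 
   q1   q2  q3 
 * q2   q2  q3 
   q3   q4  q3 
   q4   q5  q3 
   q5   q5  q3 
(> = start, * = accepting)

start=q0; accept=q2; q0-x>q1; q0-y>q0; q1-x>q2; q1-y>q3; q2-x>q2; q2-y>q3; q3-x>q4; q3-y>q3; q4-x>q5; q4-y>q3; q5-x>q5; q5-y>q3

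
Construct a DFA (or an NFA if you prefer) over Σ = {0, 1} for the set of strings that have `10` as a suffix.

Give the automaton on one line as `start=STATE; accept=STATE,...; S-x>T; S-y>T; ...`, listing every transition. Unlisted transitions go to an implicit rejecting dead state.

Remember how much of `10` the current input suffix matches. State A means no match yet; B means the last symbol is `1`; C means the last 2 symbols are `10`. Only C accepts. On a mismatch, fall back to the longest proper suffix that is still a prefix of `10`.
A 3-state machine:
       0  1 
>  A   A  B 
   B   C  B 
 * C   A  B 
(> = start, * = accepting)

start=A; accept=C; A-0>A; A-1>B; B-0>C; B-1>B; C-0>A; C-1>B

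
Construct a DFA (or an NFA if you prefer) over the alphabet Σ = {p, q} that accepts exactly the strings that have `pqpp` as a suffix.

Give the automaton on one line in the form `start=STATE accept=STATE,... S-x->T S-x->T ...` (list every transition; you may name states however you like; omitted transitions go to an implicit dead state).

Let each state record the length of the longest suffix of the input read so far that is also a prefix of `pqpp`. B means the last symbol is `p`; C means the last 2 symbols are `pq`; D means the last 3 symbols are `pqp`; E means the last 4 symbols are `pqpp`. Accept only at E, where the string currently ends in `pqpp`.
With 5 states:
       p  q 
>  A   B  A 
   B   B  C 
   C   D  A 
   D   E  C 
 * E   B  C 
(> = start, * = accepting)

start=A accept=E A-p->B A-q->A B-p->B B-q->C C-p->D C-q->A D-p->E D-q->C E-p->B E-q->C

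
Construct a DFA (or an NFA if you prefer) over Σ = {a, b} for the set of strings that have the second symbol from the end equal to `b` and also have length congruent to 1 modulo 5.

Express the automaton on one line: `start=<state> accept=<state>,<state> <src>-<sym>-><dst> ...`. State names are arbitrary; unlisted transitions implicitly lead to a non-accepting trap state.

Run two small machines in parallel and take their product. One (7 states) tracks the last 2 symbols read; the other (5 states) tracks the input length modulo 5. Each combined state is a pair, one component from each; accept when both components accept. After merging equivalent states the machine shrinks.
7 states suffice.
        a   b  
>  q0   q1  q1 
   q1   q2  q2 
   q2   q3  q3 
   q3   q4  q4 
   q4   q0  q5 
   q5   q6  q6 
 * q6   q2  q2 
(> = start, * = accepting)

start=q0 accept=q6 q0-a->q1 q0-b->q1 q1-a->q2 q1-b->q2 q2-a->q3 q2-b->q3 q3-a->q4 q3-b->q4 q4-a->q0 q4-b->q5 q5-a->q6 q5-b->q6 q6-a->q2 q6-b->q2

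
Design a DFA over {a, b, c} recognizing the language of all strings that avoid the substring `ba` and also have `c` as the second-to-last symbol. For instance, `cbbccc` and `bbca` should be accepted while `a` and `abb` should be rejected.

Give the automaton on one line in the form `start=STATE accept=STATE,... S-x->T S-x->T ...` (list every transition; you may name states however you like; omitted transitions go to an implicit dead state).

start=s0 accept=s4,s5,s6 s0-a->s0 s0-b->s1 s0-c->s2 s1-a->s3 s1-b->s1 s1-c->s2 s2-a->s4 s2-b->s5 s2-c->s6 s3-a->s3 s3-b->s3 s3-c->s3 s4-a->s0 s4-b->s1 s4-c->s2 s5-a->s3 s5-b->s1 s5-c->s2 s6-a->s4 s6-b->s5 s6-c->s6

Handle the two conditions separately and then intersect. One (3 states) tracks partial matches of the forbidden pattern `ba`; the other (13 states) tracks the last 2 symbols read. Each combined state is a pair, one component from each; accept when both components accept. After merging equivalent states the machine shrinks.
A 7-state machine:
        a   b   c  
>  s0   s0  s1  s2 
   s1   s3  s1  s2 
   s2   s4  s5  s6 
   s3   s3  s3  s3 
 * s4   s0  s1  s2 
 * s5   s3  s1  s2 
 * s6   s4  s5  s6 
(> = start, * = accepting)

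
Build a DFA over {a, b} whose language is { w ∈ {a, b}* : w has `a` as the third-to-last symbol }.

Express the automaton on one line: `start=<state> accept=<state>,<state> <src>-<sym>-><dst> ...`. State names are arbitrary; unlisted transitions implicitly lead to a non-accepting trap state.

A DFA must remember the last 3 symbols (since which symbol is third-to-last isn't known until the input ends). Use one state per possible window of the last ≤3 symbols; accept from those whose window starts with `a`.
A 15-state machine:
          a    b  
>  s0     s1   s2 
   s1     s3   s4 
   s2     s5   s6 
   s3     s7   s8 
   s4     s9  s10 
   s5    s11  s12 
   s6    s13  s14 
 * s7     s7   s8 
 * s8     s9  s10 
 * s9    s11  s12 
 * s10   s13  s14 
   s11    s7   s8 
   s12    s9  s10 
   s13   s11  s12 
   s14   s13  s14 
(> = start, * = accepting)

start=s0 accept=s7,s8,s9,s10 s0-a->s1 s0-b->s2 s1-a->s3 s1-b->s4 s2-a->s5 s2-b->s6 s3-a->s7 s3-b->s8 s4-a->s9 s4-b->s10 s5-a->s11 s5-b->s12 s6-a->s13 s6-b->s14 s7-a->s7 s7-b->s8 s8-a->s9 s8-b->s10 s9-a->s11 s9-b->s12 s10-a->s13 s10-b->s14 s11-a->s7 s11-b->s8 s12-a->s9 s12-b->s10 s13-a->s11 s13-b->s12 s14-a->s13 s14-b->s14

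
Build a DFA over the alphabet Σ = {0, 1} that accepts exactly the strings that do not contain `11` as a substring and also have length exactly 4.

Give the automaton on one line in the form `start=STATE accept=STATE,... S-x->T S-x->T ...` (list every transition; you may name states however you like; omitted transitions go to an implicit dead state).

Build one automaton per condition and run them in lockstep. The first has 3 states tracking partial matches of the forbidden pattern `11`; the second has 6 states tracking the input length, saturating at 5. A product state is a pair (one from each), accepting exactly when both do.
A 15-state machine:
          0    1  
>  s0     s1   s2 
   s1     s3   s4 
   s2     s3   s5 
   s3     s6   s7 
   s4     s6   s8 
   s5     s8   s8 
   s6     s9  s10 
   s7     s9  s11 
   s8    s11  s11 
 * s9    s12  s13 
 * s10   s12  s14 
   s11   s14  s14 
   s12   s12  s13 
   s13   s12  s14 
   s14   s14  s14 
(> = start, * = accepting)

start=s0 accept=s9,s10 s0-0->s1 s0-1->s2 s1-0->s3 s1-1->s4 s2-0->s3 s2-1->s5 s3-0->s6 s3-1->s7 s4-0->s6 s4-1->s8 s5-0->s8 s5-1->s8 s6-0->s9 s6-1->s10 s7-0->s9 s7-1->s11 s8-0->s11 s8-1->s11 s9-0->s12 s9-1->s13 s10-0->s12 s10-1->s14 s11-0->s14 s11-1->s14 s12-0->s12 s12-1->s13 s13-0->s12 s13-1->s14 s14-0->s14 s14-1->s14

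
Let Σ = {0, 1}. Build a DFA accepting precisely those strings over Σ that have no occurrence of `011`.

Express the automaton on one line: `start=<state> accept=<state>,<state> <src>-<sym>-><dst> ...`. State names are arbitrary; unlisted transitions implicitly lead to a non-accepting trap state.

start=A accept=A,B,C A-0->B A-1->A B-0->B B-1->C C-0->B C-1->D D-0->D D-1->D

Track partial matches of the forbidden pattern `011`. State D is a dead state reached once `011` has occurred; every other state accepts. A means no part of `011` is currently matched.
With 4 states:
       0  1 
>* A   B  A 
 * B   B  C 
 * C   B  D 
   D   D  D 
(> = start, * = accepting)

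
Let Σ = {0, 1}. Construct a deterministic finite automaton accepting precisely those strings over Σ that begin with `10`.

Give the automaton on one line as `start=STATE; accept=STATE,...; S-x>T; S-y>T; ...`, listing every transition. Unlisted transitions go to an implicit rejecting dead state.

Walk along `10` while the input agrees: from q0 take `1` to q1, and so on. Any deviation drops to the rejecting sink q3. Once q2 is reached the prefix is confirmed and every continuation is accepted.
        0   1  
>  q0   q3  q1 
   q1   q2  q3 
 * q2   q2  q2 
   q3   q3  q3 
(> = start, * = accepting)

start=q0; accept=q2; q0-0>q3; q0-1>q1; q1-0>q2; q1-1>q3; q2-0>q2; q2-1>q2; q3-0>q3; q3-1>q3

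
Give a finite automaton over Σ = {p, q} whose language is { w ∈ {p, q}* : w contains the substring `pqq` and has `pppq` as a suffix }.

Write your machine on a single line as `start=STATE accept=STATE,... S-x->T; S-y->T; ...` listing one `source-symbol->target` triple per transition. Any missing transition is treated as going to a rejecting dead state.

start=s0; accept=s10; s0-p->s1; s0-q->s0; s1-p->s2; s1-q->s3; s2-p->s4; s2-q->s3; s3-p->s1; s3-q->s5; s4-p->s4; s4-q->s6; s5-p->s7; s5-q->s5; s6-p->s1; s6-q->s5; s7-p->s8; s7-q->s5; s8-p->s9; s8-q->s5; s9-p->s9; s9-q->s10; s10-p->s7; s10-q->s5

Run two small machines in parallel and take their product. One (4 states) tracks whether and how much of `pqq` has been seen; the other (5 states) tracks how much of the suffix `pppq` has currently been matched. Each combined state is a pair, one component from each; accept when both components accept.
An 11-state machine:
          p    q  
>  s0     s1   s0 
   s1     s2   s3 
   s2     s4   s3 
   s3     s1   s5 
   s4     s4   s6 
   s5     s7   s5 
   s6     s1   s5 
   s7     s8   s5 
   s8     s9   s5 
   s9     s9  s10 
 * s10    s7   s5 
(> = start, * = accepting)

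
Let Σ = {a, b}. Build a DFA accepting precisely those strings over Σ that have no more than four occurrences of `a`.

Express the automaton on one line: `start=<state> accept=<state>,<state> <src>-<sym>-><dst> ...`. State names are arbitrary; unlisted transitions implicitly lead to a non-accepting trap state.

start=S0 accept=S0,S1,S2,S3,S4 S0-a->S1 S0-b->S0 S1-a->S2 S1-b->S1 S2-a->S3 S2-b->S2 S3-a->S4 S3-b->S3 S4-a->S5 S4-b->S4 S5-a->S5 S5-b->S5

Count `a`s, saturating at 5: states S0 through S4 mean 0 through 4 `a`s seen; S5 means more than 4. Each `a` increments (capped at S5); other symbols loop. Accept from {S0, S1, S2, S3, S4}.
With 6 states:
        a   b  
>* S0   S1  S0 
 * S1   S2  S1 
 * S2   S3  S2 
 * S3   S4  S3 
 * S4   S5  S4 
   S5   S5  S5 
(> = start, * = accepting)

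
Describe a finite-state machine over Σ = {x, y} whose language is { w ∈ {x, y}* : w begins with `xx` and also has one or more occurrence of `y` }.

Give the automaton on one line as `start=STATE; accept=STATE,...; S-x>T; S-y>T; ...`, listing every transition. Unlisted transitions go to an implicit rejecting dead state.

start=q0; accept=q4; q0-x>q1; q0-y>q2; q1-x>q3; q1-y>q2; q2-x>q2; q2-y>q2; q3-x>q3; q3-y>q4; q4-x>q4; q4-y>q4

Run two small machines in parallel and take their product. The first has 4 states tracking whether the input so far still matches the prefix `xx`; the second has 3 states tracking the count of `y`s, saturating at 2. A product state is a pair (one from each), accepting exactly when both do. Minimizing collapses redundant product states.
5 states suffice.
        x   y  
>  q0   q1  q2 
   q1   q3  q2 
   q2   q2  q2 
   q3   q3  q4 
 * q4   q4  q4 
(> = start, * = accepting)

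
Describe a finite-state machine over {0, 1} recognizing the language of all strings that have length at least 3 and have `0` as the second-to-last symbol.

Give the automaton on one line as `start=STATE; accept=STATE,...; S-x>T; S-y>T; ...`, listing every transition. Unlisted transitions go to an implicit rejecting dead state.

Run two small machines in parallel and take their product. One (5 states) tracks the input length, saturating at 4; the other (7 states) tracks the last 2 symbols read. Each combined state is a pair, one component from each; accept when both components accept. Equivalent product states are then merged.
5 states suffice.
       0  1 
>  A   B  B 
   B   C  B 
   C   D  E 
 * D   D  E 
 * E   C  B 
(> = start, * = accepting)

start=A; accept=D,E; A-0>B; A-1>B; B-0>C; B-1>B; C-0>D; C-1>E; D-0>D; D-1>E; E-0>C; E-1>B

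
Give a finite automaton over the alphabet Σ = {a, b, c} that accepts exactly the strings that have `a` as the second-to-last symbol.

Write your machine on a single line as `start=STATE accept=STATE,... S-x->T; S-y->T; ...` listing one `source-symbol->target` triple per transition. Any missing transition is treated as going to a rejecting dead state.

start=s0; accept=s4,s5,s6; s0-a->s1; s0-b->s2; s0-c->s3; s1-a->s4; s1-b->s5; s1-c->s6; s2-a->s7; s2-b->s8; s2-c->s9; s3-a->s10; s3-b->s11; s3-c->s12; s4-a->s4; s4-b->s5; s4-c->s6; s5-a->s7; s5-b->s8; s5-c->s9; s6-a->s10; s6-b->s11; s6-c->s12; s7-a->s4; s7-b->s5; s7-c->s6; s8-a->s7; s8-b->s8; s8-c->s9; s9-a->s10; s9-b->s11; s9-c->s12; s10-a->s4; s10-b->s5; s10-c->s6; s11-a->s7; s11-b->s8; s11-c->s9; s12-a->s10; s12-b->s11; s12-c->s12

Because acceptance depends on a position counted from the end, the machine has to buffer the most recent 2 symbols. Make each state the string of the last up-to-2 symbols read; on input `x` shift the window left and append `x`. Accept when the buffered window has length 2 and begins with `a`.
A 13-state machine:
          a    b    c  
>  s0     s1   s2   s3 
   s1     s4   s5   s6 
   s2     s7   s8   s9 
   s3    s10  s11  s12 
 * s4     s4   s5   s6 
 * s5     s7   s8   s9 
 * s6    s10  s11  s12 
   s7     s4   s5   s6 
   s8     s7   s8   s9 
   s9    s10  s11  s12 
   s10    s4   s5   s6 
   s11    s7   s8   s9 
   s12   s10  s11  s12 
(> = start, * = accepting)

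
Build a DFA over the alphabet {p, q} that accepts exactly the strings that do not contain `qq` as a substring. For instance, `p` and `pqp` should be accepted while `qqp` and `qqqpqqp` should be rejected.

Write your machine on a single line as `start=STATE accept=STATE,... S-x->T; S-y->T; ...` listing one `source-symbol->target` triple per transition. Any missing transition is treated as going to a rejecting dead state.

This is the complement of 'contains `qq`'. Use the same substring-matching states — A through C holding how much of `qq` has just been matched — but flip the accepting set: everything except the trap C accepts.
A 3-state machine:
       p  q 
>* A   A  B 
 * B   A  C 
   C   C  C 
(> = start, * = accepting)

start=A; accept=A,B; A-p->A; A-q->B; B-p->A; B-q->C; C-p->C; C-q->C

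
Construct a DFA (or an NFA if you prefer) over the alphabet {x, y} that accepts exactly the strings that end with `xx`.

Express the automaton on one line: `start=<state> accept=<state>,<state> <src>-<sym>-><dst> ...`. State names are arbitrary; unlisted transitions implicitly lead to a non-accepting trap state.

start=S0 accept=S2 S0-x->S1 S0-y->S0 S1-x->S2 S1-y->S0 S2-x->S2 S2-y->S0

Let each state record the length of the longest suffix of the input read so far that is also a prefix of `xx`. S1 means the last symbol is `x`; S2 means the last 2 symbols are `xx`. Accept only at S2, where the string currently ends in `xx`.
With 3 states:
        x   y  
>  S0   S1  S0 
   S1   S2  S0 
 * S2   S2  S0 
(> = start, * = accepting)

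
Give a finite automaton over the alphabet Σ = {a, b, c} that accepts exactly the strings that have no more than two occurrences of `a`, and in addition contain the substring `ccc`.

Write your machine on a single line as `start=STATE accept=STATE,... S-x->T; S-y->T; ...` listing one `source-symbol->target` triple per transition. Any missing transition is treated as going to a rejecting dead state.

Build one automaton per condition and run them in lockstep. The first has 4 states tracking the count of `a`s, saturating at 3; the second has 4 states tracking whether and how much of `ccc` has been seen. A product state is a pair (one from each), accepting exactly when both do. After merging equivalent states the machine shrinks.
13 states suffice.
          a    b    c  
>  s0     s1   s0   s2 
   s1     s3   s1   s4 
   s2     s1   s0   s5 
   s3     s6   s3   s7 
   s4     s3   s1   s8 
   s5     s1   s0   s9 
   s6     s6   s6   s6 
   s7     s6   s3  s10 
   s8     s3   s1  s11 
 * s9    s11   s9   s9 
   s10    s6   s3  s12 
 * s11   s12  s11  s11 
 * s12    s6  s12  s12 
(> = start, * = accepting)

start=s0; accept=s9,s11,s12; s0-a->s1; s0-b->s0; s0-c->s2; s1-a->s3; s1-b->s1; s1-c->s4; s2-a->s1; s2-b->s0; s2-c->s5; s3-a->s6; s3-b->s3; s3-c->s7; s4-a->s3; s4-b->s1; s4-c->s8; s5-a->s1; s5-b->s0; s5-c->s9; s6-a->s6; s6-b->s6; s6-c->s6; s7-a->s6; s7-b->s3; s7-c->s10; s8-a->s3; s8-b->s1; s8-c->s11; s9-a->s11; s9-b->s9; s9-c->s9; s10-a->s6; s10-b->s3; s10-c->s12; s11-a->s12; s11-b->s11; s11-c->s11; s12-a->s6; s12-b->s12; s12-c->s12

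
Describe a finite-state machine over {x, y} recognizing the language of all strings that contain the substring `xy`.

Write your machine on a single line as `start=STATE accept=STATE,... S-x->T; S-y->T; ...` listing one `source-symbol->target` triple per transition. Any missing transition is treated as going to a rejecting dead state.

start=A; accept=C; A-x->B; A-y->A; B-x->B; B-y->C; C-x->C; C-y->C

Track how much of `xy` has been matched so far: state A is no progress, C is the absorbing accept state reached once `xy` has occurred. Intermediate states record partial matches; on a mismatch, fall back to the longest reusable overlap.
3 states suffice.
       x  y 
>  A   B  A 
   B   B  C 
 * C   C  C 
(> = start, * = accepting)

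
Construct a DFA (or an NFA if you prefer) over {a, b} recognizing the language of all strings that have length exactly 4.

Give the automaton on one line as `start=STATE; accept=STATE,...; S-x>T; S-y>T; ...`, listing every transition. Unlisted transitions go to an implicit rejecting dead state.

We only need to distinguish lengths 0, 1, …, 4, and '>4'. Chain q0 → q1 → q2 → q3 → q4 → q5 on every symbol, with q5 looping. Accepting states: {q4}.
6 states suffice.
        a   b  
>  q0   q1  q1 
   q1   q2  q2 
   q2   q3  q3 
   q3   q4  q4 
 * q4   q5  q5 
   q5   q5  q5 
(> = start, * = accepting)

start=q0; accept=q4; q0-a>q1; q0-b>q1; q1-a>q2; q1-b>q2; q2-a>q3; q2-b>q3; q3-a>q4; q3-b>q4; q4-a>q5; q4-b>q5; q5-a>q5; q5-b>q5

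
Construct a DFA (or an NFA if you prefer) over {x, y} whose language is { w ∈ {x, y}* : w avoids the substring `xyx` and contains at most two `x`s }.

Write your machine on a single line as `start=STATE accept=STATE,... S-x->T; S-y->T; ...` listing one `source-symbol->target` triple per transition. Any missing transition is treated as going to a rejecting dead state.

Build one automaton per condition and run them in lockstep. One (4 states) tracks partial matches of the forbidden pattern `xyx`; the other (4 states) tracks the count of `x`s, saturating at 3. Each combined state is a pair, one component from each; accept when both components accept.
       x  y 
>* A   B  A 
 * B   C  D 
 * C   E  F 
 * D   G  H 
   E   E  I 
 * F   J  K 
   G   J  G 
 * H   C  H 
   I   J  L 
   J   J  J 
 * K   E  K 
   L   E  L 
(> = start, * = accepting)

start=A; accept=A,B,C,D,F,H,K; A-x->B; A-y->A; B-x->C; B-y->D; C-x->E; C-y->F; D-x->G; D-y->H; E-x->E; E-y->I; F-x->J; F-y->K; G-x->J; G-y->G; H-x->C; H-y->H; I-x->J; I-y->L; J-x->J; J-y->J; K-x->E; K-y->K; L-x->E; L-y->L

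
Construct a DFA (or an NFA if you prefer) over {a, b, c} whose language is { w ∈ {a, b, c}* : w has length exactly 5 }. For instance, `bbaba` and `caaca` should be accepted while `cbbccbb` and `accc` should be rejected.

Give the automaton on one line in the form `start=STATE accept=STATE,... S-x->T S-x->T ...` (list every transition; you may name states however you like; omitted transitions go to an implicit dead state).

Count input length up to 6: every symbol moves from q0 toward q6, which means 'more than 5' and absorbs. Accept from {q5}.
        a   b   c  
>  q0   q1  q1  q1 
   q1   q2  q2  q2 
   q2   q3  q3  q3 
   q3   q4  q4  q4 
   q4   q5  q5  q5 
 * q5   q6  q6  q6 
   q6   q6  q6  q6 
(> = start, * = accepting)

start=q0 accept=q5 q0-a->q1 q0-b->q1 q0-c->q1 q1-a->q2 q1-b->q2 q1-c->q2 q2-a->q3 q2-b->q3 q2-c->q3 q3-a->q4 q3-b->q4 q3-c->q4 q4-a->q5 q4-b->q5 q4-c->q5 q5-a->q6 q5-b->q6 q5-c->q6 q6-a->q6 q6-b->q6 q6-c->q6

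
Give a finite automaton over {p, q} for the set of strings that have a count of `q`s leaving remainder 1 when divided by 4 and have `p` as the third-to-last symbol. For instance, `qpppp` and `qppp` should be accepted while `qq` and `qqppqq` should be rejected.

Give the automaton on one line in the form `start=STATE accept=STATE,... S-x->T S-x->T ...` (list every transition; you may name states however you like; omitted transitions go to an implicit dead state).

Build one automaton per condition and run them in lockstep. One (4 states) tracks the count of `q`s modulo 4; the other (15 states) tracks the last 3 symbols read. Each combined state is a pair, one component from each; accept when both components accept. Equivalent product states are then merged.
With 15 states:
          p    q  
>  S0     S1   S2 
   S1     S3   S4 
   S2     S5   S6 
   S3     S3   S7 
   S4     S8   S6 
   S5     S9   S6 
   S6     S6  S10 
 * S7     S8   S6 
 * S8     S9   S6 
   S9    S11   S6 
   S10   S12   S0 
 * S11   S11   S6 
   S12   S12  S13 
   S13    S1  S14 
 * S14    S5   S6 
(> = start, * = accepting)

start=S0 accept=S7,S8,S11,S14 S0-p->S1 S0-q->S2 S1-p->S3 S1-q->S4 S2-p->S5 S2-q->S6 S3-p->S3 S3-q->S7 S4-p->S8 S4-q->S6 S5-p->S9 S5-q->S6 S6-p->S6 S6-q->S10 S7-p->S8 S7-q->S6 S8-p->S9 S8-q->S6 S9-p->S11 S9-q->S6 S10-p->S12 S10-q->S0 S11-p->S11 S11-q->S6 S12-p->S12 S12-q->S13 S13-p->S1 S13-q->S14 S14-p->S5 S14-q->S6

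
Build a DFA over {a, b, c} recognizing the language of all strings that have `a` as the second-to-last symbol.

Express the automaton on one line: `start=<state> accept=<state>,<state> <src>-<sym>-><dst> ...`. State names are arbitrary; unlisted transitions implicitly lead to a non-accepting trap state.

A DFA must remember the last 2 symbols (since which symbol is second-to-last isn't known until the input ends). Use one state per possible window of the last ≤2 symbols; accept from those whose window starts with `a`.
A 13-state machine:
          a    b    c  
>  s0     s1   s2   s3 
   s1     s4   s5   s6 
   s2     s7   s8   s9 
   s3    s10  s11  s12 
 * s4     s4   s5   s6 
 * s5     s7   s8   s9 
 * s6    s10  s11  s12 
   s7     s4   s5   s6 
   s8     s7   s8   s9 
   s9    s10  s11  s12 
   s10    s4   s5   s6 
   s11    s7   s8   s9 
   s12   s10  s11  s12 
(> = start, * = accepting)

start=s0 accept=s4,s5,s6 s0-a->s1 s0-b->s2 s0-c->s3 s1-a->s4 s1-b->s5 s1-c->s6 s2-a->s7 s2-b->s8 s2-c->s9 s3-a->s10 s3-b->s11 s3-c->s12 s4-a->s4 s4-b->s5 s4-c->s6 s5-a->s7 s5-b->s8 s5-c->s9 s6-a->s10 s6-b->s11 s6-c->s12 s7-a->s4 s7-b->s5 s7-c->s6 s8-a->s7 s8-b->s8 s8-c->s9 s9-a->s10 s9-b->s11 s9-c->s12 s10-a->s4 s10-b->s5 s10-c->s6 s11-a->s7 s11-b->s8 s11-c->s9 s12-a->s10 s12-b->s11 s12-c->s12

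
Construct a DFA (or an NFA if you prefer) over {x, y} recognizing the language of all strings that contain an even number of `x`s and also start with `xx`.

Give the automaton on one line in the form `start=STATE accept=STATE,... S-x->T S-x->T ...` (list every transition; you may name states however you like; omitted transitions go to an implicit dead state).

Handle the two conditions separately and then intersect. The first has 2 states tracking the count of `x`s modulo 2; the second has 4 states tracking whether the input so far still matches the prefix `xx`. A product state is a pair (one from each), accepting exactly when both do. Minimizing collapses redundant product states.
        x   y  
>  q0   q1  q2 
   q1   q3  q2 
   q2   q2  q2 
 * q3   q4  q3 
   q4   q3  q4 
(> = start, * = accepting)

start=q0 accept=q3 q0-x->q1 q0-y->q2 q1-x->q3 q1-y->q2 q2-x->q2 q2-y->q2 q3-x->q4 q3-y->q3 q4-x->q3 q4-y->q4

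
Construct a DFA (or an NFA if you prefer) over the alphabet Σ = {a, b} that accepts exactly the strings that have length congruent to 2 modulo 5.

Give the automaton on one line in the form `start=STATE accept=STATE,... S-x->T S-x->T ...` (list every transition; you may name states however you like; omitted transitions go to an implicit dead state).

Count input length modulo 5: every symbol advances one step around the cycle q0 → q1 → q2 → q3 → q4 → q0. Accept at q2.
5 states suffice.
        a   b  
>  q0   q1  q1 
   q1   q2  q2 
 * q2   q3  q3 
   q3   q4  q4 
   q4   q0  q0 
(> = start, * = accepting)

start=q0 accept=q2 q0-a->q1 q0-b->q1 q1-a->q2 q1-b->q2 q2-a->q3 q2-b->q3 q3-a->q4 q3-b->q4 q4-a->q0 q4-b->q0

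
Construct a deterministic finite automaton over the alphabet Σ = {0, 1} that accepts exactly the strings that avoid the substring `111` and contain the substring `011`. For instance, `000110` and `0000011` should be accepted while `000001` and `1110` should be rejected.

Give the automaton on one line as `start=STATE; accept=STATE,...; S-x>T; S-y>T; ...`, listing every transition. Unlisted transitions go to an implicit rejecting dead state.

start=q0; accept=q5,q7,q8; q0-0>q1; q0-1>q2; q1-0>q1; q1-1>q3; q2-0>q1; q2-1>q4; q3-0>q1; q3-1>q5; q4-0>q1; q4-1>q6; q5-0>q7; q5-1>q6; q6-0>q6; q6-1>q6; q7-0>q7; q7-1>q8; q8-0>q7; q8-1>q5

Build one automaton per condition and run them in lockstep. The first has 4 states tracking partial matches of the forbidden pattern `111`; the second has 4 states tracking whether and how much of `011` has been seen. A product state is a pair (one from each), accepting exactly when both do. Equivalent product states are then merged.
With 9 states:
        0   1  
>  q0   q1  q2 
   q1   q1  q3 
   q2   q1  q4 
   q3   q1  q5 
   q4   q1  q6 
 * q5   q7  q6 
   q6   q6  q6 
 * q7   q7  q8 
 * q8   q7  q5 
(> = start, * = accepting)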